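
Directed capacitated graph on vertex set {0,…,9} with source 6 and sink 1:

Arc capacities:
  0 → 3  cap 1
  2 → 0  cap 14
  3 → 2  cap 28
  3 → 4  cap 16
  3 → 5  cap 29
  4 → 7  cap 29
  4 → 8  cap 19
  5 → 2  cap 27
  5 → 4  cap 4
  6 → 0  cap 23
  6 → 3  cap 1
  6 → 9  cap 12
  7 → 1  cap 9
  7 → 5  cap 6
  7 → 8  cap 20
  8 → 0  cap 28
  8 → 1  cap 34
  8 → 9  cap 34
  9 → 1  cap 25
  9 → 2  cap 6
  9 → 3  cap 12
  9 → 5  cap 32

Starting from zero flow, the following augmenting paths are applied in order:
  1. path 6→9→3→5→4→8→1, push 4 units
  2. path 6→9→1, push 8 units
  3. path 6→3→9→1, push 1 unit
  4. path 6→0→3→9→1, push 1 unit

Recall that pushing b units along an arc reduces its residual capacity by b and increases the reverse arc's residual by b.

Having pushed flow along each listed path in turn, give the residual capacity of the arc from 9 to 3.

Residual capacity of (9,3): 10

after path 1 (6→9→3→5→4→8→1, push 4): res(9,3)=8
after path 2 (6→9→1, push 8): res(9,3)=8
after path 3 (6→3→9→1, push 1): res(9,3)=9
after path 4 (6→0→3→9→1, push 1): res(9,3)=10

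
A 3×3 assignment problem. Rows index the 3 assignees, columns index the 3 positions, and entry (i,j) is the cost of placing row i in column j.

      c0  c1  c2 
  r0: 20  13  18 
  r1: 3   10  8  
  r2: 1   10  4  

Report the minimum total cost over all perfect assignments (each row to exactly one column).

Minimum assignment cost: 20

optimal assignment: row0→col1 (cost 13), row1→col0 (cost 3), row2→col2 (cost 4)
total = 13 + 3 + 4 = 20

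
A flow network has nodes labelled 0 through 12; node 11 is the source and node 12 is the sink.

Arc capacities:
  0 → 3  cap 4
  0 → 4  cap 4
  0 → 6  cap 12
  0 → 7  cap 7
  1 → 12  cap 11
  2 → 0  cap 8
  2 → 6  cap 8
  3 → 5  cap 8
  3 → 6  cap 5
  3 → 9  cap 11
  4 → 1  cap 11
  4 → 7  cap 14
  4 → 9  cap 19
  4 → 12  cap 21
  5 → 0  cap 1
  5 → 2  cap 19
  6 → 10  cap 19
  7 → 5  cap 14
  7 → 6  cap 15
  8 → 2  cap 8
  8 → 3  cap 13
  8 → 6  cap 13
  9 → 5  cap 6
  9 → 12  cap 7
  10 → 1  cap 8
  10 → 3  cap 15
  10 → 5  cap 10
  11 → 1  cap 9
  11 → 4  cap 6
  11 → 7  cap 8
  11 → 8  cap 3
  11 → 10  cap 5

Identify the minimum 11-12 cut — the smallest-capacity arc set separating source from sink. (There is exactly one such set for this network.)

Min-cut arcs: {(0,4), (1,12), (9,12), (11,4)} (total capacity 28)

augment #1: 11→1→12 push 9
augment #2: 11→4→12 push 6
augment #3: 11→10→1→12 push 2
augment #4: 11→8→3→9→12 push 3
augment #5: 11→10→3→9→12 push 3
augment #6: 11→7→5→0→4→12 push 1
augment #7: 11→7→5→2→0→4→12 push 3
augment #8: 11→7→6→10→3→9→12 push 1
max flow = 28; residual-reachable set from 11 gives S-side
cut edges (S→T): {(0,4), (1,12), (9,12), (11,4)} total cap 28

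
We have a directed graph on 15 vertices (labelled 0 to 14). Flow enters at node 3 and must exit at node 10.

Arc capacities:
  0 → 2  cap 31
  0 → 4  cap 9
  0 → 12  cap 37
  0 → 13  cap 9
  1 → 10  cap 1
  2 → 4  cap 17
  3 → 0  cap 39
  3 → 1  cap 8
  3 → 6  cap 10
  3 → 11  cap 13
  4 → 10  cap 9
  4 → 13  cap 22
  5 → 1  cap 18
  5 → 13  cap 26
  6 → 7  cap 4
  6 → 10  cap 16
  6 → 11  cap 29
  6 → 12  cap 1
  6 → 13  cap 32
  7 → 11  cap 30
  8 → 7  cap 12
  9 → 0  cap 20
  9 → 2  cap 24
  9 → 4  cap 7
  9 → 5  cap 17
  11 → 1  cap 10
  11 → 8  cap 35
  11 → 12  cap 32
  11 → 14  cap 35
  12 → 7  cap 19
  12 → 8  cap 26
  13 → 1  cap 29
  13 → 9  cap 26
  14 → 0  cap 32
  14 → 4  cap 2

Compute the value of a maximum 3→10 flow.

augment #1: 3→1→10 bottleneck 1, total now 1
augment #2: 3→6→10 bottleneck 10, total now 11
augment #3: 3→0→4→10 bottleneck 9, total now 20

Maximum flow value: 20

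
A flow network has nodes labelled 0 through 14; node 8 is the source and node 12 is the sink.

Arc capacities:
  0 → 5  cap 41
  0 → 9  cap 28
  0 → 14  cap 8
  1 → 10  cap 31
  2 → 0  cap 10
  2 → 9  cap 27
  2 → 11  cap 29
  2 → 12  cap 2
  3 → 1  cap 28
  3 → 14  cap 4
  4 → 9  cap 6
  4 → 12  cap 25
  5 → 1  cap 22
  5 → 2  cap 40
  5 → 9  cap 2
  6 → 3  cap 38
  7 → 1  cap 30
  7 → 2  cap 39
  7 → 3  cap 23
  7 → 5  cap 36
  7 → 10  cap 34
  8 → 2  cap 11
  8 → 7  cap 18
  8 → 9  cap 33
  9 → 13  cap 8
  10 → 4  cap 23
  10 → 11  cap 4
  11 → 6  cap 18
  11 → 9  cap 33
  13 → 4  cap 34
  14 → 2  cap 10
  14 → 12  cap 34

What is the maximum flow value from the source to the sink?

augment #1: 8→2→12 bottleneck 2, total now 2
augment #2: 8→2→0→14→12 bottleneck 8, total now 10
augment #3: 8→7→3→14→12 bottleneck 4, total now 14
augment #4: 8→7→10→4→12 bottleneck 14, total now 28
augment #5: 8→9→13→4→12 bottleneck 8, total now 36
augment #6: 8→2→0→5→1→10→4→12 bottleneck 1, total now 37

Maximum flow value: 37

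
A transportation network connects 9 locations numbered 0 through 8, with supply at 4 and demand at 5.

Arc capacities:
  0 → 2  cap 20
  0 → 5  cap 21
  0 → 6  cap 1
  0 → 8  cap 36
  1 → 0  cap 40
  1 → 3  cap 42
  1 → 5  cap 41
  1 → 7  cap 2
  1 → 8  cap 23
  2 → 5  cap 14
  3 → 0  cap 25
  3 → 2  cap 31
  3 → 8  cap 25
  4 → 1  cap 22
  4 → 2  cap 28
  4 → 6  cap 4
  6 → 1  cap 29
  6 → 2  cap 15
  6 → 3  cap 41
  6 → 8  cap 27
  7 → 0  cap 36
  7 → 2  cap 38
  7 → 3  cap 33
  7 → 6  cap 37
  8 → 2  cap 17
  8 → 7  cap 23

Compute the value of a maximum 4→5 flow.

augment #1: 4→1→5 bottleneck 22, total now 22
augment #2: 4→2→5 bottleneck 14, total now 36
augment #3: 4→6→1→5 bottleneck 4, total now 40

Maximum flow value: 40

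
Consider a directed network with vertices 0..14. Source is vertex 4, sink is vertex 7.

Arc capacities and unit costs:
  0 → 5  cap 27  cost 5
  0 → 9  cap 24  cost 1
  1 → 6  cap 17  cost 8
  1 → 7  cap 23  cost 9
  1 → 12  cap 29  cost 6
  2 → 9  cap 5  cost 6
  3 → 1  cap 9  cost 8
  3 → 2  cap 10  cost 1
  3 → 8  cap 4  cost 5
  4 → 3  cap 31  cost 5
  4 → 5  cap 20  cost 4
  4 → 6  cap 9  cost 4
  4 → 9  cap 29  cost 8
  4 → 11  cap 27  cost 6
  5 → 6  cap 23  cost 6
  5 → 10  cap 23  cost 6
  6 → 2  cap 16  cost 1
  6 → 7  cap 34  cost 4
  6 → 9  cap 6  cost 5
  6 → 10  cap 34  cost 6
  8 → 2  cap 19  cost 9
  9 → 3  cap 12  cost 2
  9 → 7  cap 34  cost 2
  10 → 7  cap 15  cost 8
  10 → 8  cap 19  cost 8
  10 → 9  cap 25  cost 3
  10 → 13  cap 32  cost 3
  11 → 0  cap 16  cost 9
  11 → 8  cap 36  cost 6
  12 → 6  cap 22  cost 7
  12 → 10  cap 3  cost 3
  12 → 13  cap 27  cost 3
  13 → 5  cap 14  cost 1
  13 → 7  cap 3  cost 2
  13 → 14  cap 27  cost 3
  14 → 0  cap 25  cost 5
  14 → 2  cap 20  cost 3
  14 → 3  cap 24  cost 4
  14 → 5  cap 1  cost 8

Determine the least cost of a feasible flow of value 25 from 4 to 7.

Minimum cost for 25 units: 232

shortest-cost path #1: 4→6→7 push 9 @ unit cost 8 (adds 72)
shortest-cost path #2: 4→9→7 push 16 @ unit cost 10 (adds 160)
total cost = 232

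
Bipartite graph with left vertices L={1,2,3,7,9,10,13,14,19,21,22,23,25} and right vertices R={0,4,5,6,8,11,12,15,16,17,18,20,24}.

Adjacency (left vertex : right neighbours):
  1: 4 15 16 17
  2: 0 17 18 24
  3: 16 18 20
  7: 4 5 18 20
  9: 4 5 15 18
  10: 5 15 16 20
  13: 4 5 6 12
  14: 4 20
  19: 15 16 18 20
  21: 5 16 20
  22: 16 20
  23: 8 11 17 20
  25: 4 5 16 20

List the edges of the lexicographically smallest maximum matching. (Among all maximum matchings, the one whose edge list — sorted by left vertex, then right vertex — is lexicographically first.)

|M| = 10 (so the lex-smallest maximum matching has 10 edges)
process left vertices in ascending order; for each, take the smallest-labelled available neighbour that still permits 10 edges overall, or leave it unmatched if none does
lex-smallest matching: {1-17, 2-0, 3-16, 7-4, 9-5, 10-15, 13-6, 14-20, 19-18, 23-8}

Lex-smallest maximum matching: {(1,17), (2,0), (3,16), (7,4), (9,5), (10,15), (13,6), (14,20), (19,18), (23,8)}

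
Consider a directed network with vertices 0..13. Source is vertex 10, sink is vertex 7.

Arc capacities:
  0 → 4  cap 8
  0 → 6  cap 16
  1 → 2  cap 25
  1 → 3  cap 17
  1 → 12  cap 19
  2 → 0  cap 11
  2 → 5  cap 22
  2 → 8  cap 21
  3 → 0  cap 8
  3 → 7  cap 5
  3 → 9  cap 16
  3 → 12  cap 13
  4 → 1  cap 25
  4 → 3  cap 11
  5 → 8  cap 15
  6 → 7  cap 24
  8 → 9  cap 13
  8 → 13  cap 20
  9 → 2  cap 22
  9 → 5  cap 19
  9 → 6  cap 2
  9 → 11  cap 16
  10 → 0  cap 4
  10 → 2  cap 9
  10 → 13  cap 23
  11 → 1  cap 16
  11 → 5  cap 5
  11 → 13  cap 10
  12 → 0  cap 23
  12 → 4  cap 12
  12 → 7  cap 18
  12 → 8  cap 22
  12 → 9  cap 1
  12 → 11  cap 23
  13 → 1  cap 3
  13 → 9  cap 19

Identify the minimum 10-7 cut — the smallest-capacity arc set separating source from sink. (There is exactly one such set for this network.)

augment #1: 10→0→6→7 push 4
augment #2: 10→2→0→6→7 push 9
augment #3: 10→13→1→3→7 push 3
augment #4: 10→13→9→6→7 push 2
augment #5: 10→13→9→2→0→6→7 push 2
augment #6: 10→13→9→11→1→3→7 push 2
augment #7: 10→13→9→11→1→12→7 push 13
max flow = 35; residual-reachable set from 10 gives S-side
cut edges (S→T): {(10,0), (10,2), (13,1), (13,9)} total cap 35

Min-cut arcs: {(10,0), (10,2), (13,1), (13,9)} (total capacity 35)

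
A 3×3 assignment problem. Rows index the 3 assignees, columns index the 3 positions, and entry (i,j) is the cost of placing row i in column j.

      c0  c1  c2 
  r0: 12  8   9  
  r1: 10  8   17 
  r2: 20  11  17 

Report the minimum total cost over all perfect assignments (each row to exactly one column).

Minimum assignment cost: 30

optimal assignment: row0→col2 (cost 9), row1→col0 (cost 10), row2→col1 (cost 11)
total = 9 + 10 + 11 = 30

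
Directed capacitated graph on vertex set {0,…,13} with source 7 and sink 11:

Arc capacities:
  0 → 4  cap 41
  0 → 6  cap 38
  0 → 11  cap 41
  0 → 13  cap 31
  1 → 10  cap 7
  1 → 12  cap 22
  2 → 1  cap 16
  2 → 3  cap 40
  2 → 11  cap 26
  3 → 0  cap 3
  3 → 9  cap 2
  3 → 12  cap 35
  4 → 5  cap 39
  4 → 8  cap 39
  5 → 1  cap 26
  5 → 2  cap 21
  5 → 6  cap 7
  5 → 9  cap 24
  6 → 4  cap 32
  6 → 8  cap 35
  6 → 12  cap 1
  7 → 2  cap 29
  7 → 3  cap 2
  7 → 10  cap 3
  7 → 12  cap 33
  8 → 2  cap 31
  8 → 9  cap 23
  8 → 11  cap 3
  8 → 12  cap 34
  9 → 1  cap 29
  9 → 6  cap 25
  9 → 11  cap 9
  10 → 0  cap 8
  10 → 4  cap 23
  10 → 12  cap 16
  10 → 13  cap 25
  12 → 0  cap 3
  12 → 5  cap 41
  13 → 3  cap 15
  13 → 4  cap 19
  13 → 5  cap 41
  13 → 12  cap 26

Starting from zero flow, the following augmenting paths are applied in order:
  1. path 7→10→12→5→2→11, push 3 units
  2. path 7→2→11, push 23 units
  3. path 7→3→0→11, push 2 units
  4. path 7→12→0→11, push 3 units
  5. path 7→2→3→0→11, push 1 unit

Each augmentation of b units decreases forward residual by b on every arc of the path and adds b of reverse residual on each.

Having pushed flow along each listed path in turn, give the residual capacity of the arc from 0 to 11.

after path 1 (7→10→12→5→2→11, push 3): res(0,11)=41
after path 2 (7→2→11, push 23): res(0,11)=41
after path 3 (7→3→0→11, push 2): res(0,11)=39
after path 4 (7→12→0→11, push 3): res(0,11)=36
after path 5 (7→2→3→0→11, push 1): res(0,11)=35

Residual capacity of (0,11): 35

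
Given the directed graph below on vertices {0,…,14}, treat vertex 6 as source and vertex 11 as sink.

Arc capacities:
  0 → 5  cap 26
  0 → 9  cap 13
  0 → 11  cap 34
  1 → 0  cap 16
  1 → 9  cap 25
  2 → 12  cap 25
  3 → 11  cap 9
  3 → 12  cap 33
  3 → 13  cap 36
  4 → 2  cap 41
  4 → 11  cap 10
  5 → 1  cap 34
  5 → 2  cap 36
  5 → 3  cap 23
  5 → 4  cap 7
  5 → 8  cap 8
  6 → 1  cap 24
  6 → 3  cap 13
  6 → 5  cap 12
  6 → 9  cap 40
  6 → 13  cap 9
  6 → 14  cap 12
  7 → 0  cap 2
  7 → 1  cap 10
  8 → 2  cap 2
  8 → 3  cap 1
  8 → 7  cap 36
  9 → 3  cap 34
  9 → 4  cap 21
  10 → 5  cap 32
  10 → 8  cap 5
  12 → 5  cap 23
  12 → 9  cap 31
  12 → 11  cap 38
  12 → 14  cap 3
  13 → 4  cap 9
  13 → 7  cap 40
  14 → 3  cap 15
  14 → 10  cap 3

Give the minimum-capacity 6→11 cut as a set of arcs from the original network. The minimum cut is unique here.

augment #1: 6→3→11 push 9
augment #2: 6→1→0→11 push 16
augment #3: 6→3→12→11 push 4
augment #4: 6→5→4→11 push 7
augment #5: 6→9→4→11 push 3
augment #6: 6→5→2→12→11 push 5
augment #7: 6→9→3→12→11 push 29
augment #8: 6→13→7→0→11 push 2
max flow = 75; residual-reachable set from 6 gives S-side
cut edges (S→T): {(1,0), (3,11), (4,11), (7,0), (12,11)} total cap 75

Min-cut arcs: {(1,0), (3,11), (4,11), (7,0), (12,11)} (total capacity 75)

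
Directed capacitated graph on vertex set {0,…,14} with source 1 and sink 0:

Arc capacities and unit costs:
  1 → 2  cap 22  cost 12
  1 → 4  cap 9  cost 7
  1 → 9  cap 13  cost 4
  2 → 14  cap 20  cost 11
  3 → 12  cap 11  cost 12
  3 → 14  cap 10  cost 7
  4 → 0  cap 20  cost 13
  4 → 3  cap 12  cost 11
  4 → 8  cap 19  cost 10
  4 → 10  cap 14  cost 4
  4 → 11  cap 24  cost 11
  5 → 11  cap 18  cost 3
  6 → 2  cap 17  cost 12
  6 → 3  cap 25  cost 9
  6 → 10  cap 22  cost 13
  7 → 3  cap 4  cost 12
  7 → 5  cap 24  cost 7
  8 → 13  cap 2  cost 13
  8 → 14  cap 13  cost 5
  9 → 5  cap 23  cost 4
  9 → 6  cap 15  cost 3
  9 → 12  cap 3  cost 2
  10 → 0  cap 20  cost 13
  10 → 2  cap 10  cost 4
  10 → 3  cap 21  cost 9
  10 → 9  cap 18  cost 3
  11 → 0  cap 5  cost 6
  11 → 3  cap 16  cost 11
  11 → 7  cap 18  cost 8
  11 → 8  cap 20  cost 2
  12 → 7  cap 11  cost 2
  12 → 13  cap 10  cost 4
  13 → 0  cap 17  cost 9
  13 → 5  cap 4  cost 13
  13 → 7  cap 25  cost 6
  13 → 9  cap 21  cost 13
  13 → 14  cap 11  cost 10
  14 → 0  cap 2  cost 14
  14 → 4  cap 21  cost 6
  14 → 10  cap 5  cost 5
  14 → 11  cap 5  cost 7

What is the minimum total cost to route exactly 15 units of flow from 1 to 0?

shortest-cost path #1: 1→9→5→11→0 push 5 @ unit cost 17 (adds 85)
shortest-cost path #2: 1→9→12→13→0 push 3 @ unit cost 19 (adds 57)
shortest-cost path #3: 1→4→0 push 7 @ unit cost 20 (adds 140)
total cost = 282

Minimum cost for 15 units: 282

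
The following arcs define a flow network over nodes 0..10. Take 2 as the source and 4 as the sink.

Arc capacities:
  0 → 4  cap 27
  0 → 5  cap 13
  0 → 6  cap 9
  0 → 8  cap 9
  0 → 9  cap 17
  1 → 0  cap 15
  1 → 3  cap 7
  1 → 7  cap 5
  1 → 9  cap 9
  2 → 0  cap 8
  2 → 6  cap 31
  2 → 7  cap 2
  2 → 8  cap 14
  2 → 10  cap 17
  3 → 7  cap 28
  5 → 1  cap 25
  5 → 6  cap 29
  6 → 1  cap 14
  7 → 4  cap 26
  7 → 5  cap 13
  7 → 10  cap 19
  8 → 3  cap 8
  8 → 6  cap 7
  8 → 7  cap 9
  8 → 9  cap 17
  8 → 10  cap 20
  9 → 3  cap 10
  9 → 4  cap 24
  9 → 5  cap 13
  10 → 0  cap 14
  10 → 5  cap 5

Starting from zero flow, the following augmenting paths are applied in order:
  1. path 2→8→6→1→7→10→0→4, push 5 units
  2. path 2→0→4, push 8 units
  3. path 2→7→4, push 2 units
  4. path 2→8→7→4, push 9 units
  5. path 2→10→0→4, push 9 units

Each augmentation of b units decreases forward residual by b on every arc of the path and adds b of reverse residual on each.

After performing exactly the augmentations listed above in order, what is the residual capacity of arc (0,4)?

after path 1 (2→8→6→1→7→10→0→4, push 5): res(0,4)=22
after path 2 (2→0→4, push 8): res(0,4)=14
after path 3 (2→7→4, push 2): res(0,4)=14
after path 4 (2→8→7→4, push 9): res(0,4)=14
after path 5 (2→10→0→4, push 9): res(0,4)=5

Residual capacity of (0,4): 5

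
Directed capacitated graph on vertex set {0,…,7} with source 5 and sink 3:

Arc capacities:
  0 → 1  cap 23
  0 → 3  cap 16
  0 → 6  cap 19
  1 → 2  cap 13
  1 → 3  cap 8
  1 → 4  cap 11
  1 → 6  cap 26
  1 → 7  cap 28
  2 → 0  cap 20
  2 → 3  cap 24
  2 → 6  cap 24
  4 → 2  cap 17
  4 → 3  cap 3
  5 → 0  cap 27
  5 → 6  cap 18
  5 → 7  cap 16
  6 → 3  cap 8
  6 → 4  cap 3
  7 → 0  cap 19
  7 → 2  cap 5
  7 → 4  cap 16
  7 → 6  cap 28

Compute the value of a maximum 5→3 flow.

augment #1: 5→0→3 bottleneck 16, total now 16
augment #2: 5→6→3 bottleneck 8, total now 24
augment #3: 5→0→1→3 bottleneck 8, total now 32
augment #4: 5→6→4→3 bottleneck 3, total now 35
augment #5: 5→7→2→3 bottleneck 5, total now 40
augment #6: 5→0→1→2→3 bottleneck 3, total now 43
augment #7: 5→7→4→2→3 bottleneck 11, total now 54

Maximum flow value: 54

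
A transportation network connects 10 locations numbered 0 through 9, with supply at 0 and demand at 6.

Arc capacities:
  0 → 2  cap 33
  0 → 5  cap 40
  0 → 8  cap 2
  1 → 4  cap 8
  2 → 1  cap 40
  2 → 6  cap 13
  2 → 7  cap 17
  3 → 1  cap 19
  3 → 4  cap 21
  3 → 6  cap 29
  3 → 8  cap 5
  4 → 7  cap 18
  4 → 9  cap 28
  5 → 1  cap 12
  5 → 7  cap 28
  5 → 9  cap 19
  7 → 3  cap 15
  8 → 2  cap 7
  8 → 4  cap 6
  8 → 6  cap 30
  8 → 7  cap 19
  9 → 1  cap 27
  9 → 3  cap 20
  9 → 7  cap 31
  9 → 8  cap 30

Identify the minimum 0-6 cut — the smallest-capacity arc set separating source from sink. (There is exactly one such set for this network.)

Min-cut arcs: {(0,8), (1,4), (2,6), (5,9), (7,3)} (total capacity 57)

augment #1: 0→2→6 push 13
augment #2: 0→8→6 push 2
augment #3: 0→2→7→3→6 push 15
augment #4: 0→5→9→3→6 push 14
augment #5: 0→5→9→8→6 push 5
augment #6: 0→2→1→4→9→8→6 push 5
augment #7: 0→5→1→4→9→8→6 push 3
max flow = 57; residual-reachable set from 0 gives S-side
cut edges (S→T): {(0,8), (1,4), (2,6), (5,9), (7,3)} total cap 57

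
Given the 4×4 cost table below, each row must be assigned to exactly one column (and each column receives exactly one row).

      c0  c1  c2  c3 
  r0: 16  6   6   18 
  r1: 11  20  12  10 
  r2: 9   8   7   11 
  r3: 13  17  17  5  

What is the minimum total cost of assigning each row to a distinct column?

Minimum assignment cost: 29

optimal assignment: row0→col1 (cost 6), row1→col0 (cost 11), row2→col2 (cost 7), row3→col3 (cost 5)
total = 6 + 11 + 7 + 5 = 29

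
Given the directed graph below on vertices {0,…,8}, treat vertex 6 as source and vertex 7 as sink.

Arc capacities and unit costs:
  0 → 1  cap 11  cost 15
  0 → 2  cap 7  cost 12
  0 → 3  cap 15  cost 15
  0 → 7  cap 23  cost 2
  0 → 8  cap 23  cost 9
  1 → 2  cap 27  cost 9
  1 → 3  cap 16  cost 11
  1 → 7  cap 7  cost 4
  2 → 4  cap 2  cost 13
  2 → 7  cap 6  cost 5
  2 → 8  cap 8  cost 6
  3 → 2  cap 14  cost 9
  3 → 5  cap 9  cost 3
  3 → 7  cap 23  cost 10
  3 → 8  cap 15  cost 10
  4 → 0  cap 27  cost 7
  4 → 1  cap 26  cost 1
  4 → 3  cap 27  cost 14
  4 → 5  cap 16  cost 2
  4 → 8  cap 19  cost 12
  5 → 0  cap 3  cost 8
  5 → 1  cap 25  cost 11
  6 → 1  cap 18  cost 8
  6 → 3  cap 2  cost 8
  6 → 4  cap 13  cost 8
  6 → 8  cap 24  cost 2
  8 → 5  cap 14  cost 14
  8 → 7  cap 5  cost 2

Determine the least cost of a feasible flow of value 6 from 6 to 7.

shortest-cost path #1: 6→8→7 push 5 @ unit cost 4 (adds 20)
shortest-cost path #2: 6→1→7 push 1 @ unit cost 12 (adds 12)
total cost = 32

Minimum cost for 6 units: 32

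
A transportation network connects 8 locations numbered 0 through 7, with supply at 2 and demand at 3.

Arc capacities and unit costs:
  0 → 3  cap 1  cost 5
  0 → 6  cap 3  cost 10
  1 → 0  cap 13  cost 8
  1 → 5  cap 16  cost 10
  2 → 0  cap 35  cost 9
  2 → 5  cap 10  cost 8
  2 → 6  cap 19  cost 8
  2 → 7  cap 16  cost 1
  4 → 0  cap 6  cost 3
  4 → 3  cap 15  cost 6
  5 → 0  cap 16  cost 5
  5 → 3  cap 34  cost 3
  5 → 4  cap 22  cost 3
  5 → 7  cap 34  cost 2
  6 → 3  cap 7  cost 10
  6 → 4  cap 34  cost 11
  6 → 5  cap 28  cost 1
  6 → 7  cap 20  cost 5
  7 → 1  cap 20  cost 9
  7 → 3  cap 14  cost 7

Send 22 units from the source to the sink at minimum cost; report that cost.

Minimum cost for 22 units: 200

shortest-cost path #1: 2→7→3 push 14 @ unit cost 8 (adds 112)
shortest-cost path #2: 2→5→3 push 8 @ unit cost 11 (adds 88)
total cost = 200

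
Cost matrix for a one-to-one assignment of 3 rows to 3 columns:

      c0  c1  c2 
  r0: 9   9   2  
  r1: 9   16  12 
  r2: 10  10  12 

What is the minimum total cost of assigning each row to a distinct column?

optimal assignment: row0→col2 (cost 2), row1→col0 (cost 9), row2→col1 (cost 10)
total = 2 + 9 + 10 = 21

Minimum assignment cost: 21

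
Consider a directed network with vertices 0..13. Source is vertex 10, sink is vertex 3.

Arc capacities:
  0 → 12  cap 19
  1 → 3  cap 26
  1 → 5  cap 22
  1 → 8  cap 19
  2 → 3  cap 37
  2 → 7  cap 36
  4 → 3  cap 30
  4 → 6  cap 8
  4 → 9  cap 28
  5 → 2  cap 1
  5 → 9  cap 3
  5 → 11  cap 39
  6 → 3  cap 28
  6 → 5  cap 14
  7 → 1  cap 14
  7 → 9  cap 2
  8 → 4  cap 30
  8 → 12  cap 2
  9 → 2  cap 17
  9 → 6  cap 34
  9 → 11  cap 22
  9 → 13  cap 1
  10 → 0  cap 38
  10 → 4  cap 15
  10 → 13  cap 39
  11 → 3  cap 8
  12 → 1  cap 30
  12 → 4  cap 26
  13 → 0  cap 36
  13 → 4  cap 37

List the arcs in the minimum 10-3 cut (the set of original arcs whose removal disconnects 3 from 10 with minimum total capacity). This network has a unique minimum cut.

augment #1: 10→4→3 push 15
augment #2: 10→13→4→3 push 15
augment #3: 10→0→12→1→3 push 19
augment #4: 10→13→4→6→3 push 8
augment #5: 10→13→4→9→2→3 push 14
max flow = 71; residual-reachable set from 10 gives S-side
cut edges (S→T): {(0,12), (10,4), (13,4)} total cap 71

Min-cut arcs: {(0,12), (10,4), (13,4)} (total capacity 71)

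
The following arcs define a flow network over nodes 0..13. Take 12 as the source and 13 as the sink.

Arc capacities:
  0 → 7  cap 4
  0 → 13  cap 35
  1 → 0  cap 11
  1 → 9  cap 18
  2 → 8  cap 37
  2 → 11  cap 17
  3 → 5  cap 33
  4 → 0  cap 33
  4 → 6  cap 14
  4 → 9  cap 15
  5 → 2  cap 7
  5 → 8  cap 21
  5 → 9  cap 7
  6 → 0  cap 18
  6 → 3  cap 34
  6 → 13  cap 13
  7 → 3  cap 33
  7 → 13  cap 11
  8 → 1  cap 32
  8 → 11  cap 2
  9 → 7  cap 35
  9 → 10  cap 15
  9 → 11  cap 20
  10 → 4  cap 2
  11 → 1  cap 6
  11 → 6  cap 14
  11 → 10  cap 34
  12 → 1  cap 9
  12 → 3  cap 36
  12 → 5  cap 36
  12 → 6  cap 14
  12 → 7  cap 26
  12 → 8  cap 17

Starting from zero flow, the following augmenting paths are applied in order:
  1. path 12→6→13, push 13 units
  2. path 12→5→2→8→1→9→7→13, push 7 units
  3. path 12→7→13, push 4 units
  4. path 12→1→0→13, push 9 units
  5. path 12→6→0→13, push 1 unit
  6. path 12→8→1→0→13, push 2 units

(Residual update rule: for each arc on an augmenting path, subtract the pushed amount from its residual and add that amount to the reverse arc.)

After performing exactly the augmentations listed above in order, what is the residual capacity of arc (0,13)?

Residual capacity of (0,13): 23

after path 1 (12→6→13, push 13): res(0,13)=35
after path 2 (12→5→2→8→1→9→7→13, push 7): res(0,13)=35
after path 3 (12→7→13, push 4): res(0,13)=35
after path 4 (12→1→0→13, push 9): res(0,13)=26
after path 5 (12→6→0→13, push 1): res(0,13)=25
after path 6 (12→8→1→0→13, push 2): res(0,13)=23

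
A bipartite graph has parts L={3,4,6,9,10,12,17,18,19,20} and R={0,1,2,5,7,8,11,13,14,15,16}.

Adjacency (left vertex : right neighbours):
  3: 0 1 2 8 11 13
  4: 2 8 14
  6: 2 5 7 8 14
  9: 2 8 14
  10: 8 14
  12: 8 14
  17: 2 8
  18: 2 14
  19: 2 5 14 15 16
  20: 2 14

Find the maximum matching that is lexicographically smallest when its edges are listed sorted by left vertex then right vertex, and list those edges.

|M| = 6 (so the lex-smallest maximum matching has 6 edges)
process left vertices in ascending order; for each, take the smallest-labelled available neighbour that still permits 6 edges overall, or leave it unmatched if none does
lex-smallest matching: {3-0, 4-2, 6-5, 9-8, 10-14, 19-15}

Lex-smallest maximum matching: {(3,0), (4,2), (6,5), (9,8), (10,14), (19,15)}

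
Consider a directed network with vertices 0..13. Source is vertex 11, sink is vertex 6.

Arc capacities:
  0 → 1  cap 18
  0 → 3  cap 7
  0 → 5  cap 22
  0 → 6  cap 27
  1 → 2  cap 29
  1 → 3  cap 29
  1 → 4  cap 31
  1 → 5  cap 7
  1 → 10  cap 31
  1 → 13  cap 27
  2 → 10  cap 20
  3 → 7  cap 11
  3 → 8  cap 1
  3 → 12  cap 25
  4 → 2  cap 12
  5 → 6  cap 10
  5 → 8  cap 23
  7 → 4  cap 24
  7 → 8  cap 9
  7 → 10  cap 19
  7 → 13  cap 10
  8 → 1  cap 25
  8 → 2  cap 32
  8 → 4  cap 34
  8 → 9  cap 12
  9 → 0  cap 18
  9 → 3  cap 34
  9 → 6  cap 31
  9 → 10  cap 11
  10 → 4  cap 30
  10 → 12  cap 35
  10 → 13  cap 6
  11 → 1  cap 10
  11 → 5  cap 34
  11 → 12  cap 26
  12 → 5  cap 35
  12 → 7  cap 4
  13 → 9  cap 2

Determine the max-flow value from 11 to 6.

Maximum flow value: 24

augment #1: 11→5→6 bottleneck 10, total now 10
augment #2: 11→1→13→9→6 bottleneck 2, total now 12
augment #3: 11→5→8→9→6 bottleneck 12, total now 24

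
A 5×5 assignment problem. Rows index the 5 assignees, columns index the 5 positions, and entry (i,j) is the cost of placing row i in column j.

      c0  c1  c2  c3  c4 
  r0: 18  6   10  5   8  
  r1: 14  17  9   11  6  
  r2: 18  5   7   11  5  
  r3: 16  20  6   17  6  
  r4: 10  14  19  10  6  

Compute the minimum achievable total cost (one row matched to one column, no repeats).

Minimum assignment cost: 32

optimal assignment: row0→col3 (cost 5), row1→col4 (cost 6), row2→col1 (cost 5), row3→col2 (cost 6), row4→col0 (cost 10)
total = 5 + 6 + 5 + 6 + 10 = 32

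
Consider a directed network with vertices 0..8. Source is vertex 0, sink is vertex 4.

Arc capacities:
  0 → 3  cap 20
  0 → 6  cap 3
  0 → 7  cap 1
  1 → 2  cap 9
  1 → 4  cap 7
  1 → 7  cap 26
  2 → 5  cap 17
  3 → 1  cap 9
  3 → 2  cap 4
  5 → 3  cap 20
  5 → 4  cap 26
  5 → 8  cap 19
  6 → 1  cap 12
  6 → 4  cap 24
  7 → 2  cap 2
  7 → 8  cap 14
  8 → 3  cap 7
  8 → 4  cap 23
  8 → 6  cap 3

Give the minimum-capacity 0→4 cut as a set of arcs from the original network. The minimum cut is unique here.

Min-cut arcs: {(0,6), (0,7), (3,1), (3,2)} (total capacity 17)

augment #1: 0→6→4 push 3
augment #2: 0→3→1→4 push 7
augment #3: 0→7→8→4 push 1
augment #4: 0→3→2→5→4 push 4
augment #5: 0→3→1→2→5→4 push 2
max flow = 17; residual-reachable set from 0 gives S-side
cut edges (S→T): {(0,6), (0,7), (3,1), (3,2)} total cap 17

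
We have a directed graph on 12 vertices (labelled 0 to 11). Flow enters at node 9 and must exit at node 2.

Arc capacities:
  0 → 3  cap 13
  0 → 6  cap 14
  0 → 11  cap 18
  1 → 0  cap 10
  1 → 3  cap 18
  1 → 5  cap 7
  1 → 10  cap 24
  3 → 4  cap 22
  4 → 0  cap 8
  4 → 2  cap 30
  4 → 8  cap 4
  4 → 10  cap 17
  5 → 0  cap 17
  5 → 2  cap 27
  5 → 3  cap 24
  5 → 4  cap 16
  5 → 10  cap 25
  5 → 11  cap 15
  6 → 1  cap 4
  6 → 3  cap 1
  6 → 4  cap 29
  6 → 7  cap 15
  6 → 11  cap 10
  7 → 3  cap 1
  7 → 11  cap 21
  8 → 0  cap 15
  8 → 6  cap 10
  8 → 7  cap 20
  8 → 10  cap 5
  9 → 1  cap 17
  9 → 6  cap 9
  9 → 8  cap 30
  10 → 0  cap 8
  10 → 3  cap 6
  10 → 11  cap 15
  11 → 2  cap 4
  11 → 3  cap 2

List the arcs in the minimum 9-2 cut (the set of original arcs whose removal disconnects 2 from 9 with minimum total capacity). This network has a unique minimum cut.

Min-cut arcs: {(1,5), (4,2), (11,2)} (total capacity 41)

augment #1: 9→1→5→2 push 7
augment #2: 9→6→4→2 push 9
augment #3: 9→1→0→11→2 push 4
augment #4: 9→1→3→4→2 push 6
augment #5: 9→8→6→4→2 push 10
augment #6: 9→8→0→3→4→2 push 5
max flow = 41; residual-reachable set from 9 gives S-side
cut edges (S→T): {(1,5), (4,2), (11,2)} total cap 41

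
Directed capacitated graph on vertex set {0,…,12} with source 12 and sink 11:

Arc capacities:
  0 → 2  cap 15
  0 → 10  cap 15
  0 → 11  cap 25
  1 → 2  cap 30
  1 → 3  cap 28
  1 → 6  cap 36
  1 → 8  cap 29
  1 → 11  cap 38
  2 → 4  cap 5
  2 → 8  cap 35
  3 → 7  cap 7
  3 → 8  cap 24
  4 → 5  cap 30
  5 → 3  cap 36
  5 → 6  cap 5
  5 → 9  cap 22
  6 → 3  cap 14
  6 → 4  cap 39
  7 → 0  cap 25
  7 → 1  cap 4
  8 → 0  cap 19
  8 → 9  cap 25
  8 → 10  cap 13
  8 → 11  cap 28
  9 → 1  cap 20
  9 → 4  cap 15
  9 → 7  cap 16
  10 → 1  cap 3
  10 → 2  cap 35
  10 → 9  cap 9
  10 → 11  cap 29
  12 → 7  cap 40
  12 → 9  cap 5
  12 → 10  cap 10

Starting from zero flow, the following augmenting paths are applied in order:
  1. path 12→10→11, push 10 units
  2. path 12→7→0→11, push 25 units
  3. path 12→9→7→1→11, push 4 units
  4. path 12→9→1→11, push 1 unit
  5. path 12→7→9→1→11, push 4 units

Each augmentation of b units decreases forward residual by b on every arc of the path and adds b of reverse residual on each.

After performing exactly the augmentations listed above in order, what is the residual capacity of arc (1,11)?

after path 1 (12→10→11, push 10): res(1,11)=38
after path 2 (12→7→0→11, push 25): res(1,11)=38
after path 3 (12→9→7→1→11, push 4): res(1,11)=34
after path 4 (12→9→1→11, push 1): res(1,11)=33
after path 5 (12→7→9→1→11, push 4): res(1,11)=29

Residual capacity of (1,11): 29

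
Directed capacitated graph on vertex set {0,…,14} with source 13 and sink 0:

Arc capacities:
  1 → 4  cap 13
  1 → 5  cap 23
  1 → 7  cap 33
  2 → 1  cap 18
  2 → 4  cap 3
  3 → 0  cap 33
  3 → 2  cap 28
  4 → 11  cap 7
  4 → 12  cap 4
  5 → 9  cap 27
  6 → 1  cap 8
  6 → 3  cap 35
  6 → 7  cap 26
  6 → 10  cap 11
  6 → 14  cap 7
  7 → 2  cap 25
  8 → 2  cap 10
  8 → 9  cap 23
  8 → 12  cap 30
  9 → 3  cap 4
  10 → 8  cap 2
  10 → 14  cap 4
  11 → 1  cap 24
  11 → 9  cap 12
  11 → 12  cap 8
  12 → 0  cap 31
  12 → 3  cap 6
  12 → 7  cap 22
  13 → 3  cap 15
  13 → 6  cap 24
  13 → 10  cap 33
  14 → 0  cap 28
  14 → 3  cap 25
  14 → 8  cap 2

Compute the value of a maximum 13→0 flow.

Maximum flow value: 45

augment #1: 13→3→0 bottleneck 15, total now 15
augment #2: 13→6→3→0 bottleneck 18, total now 33
augment #3: 13→6→14→0 bottleneck 6, total now 39
augment #4: 13→10→14→0 bottleneck 4, total now 43
augment #5: 13→10→8→12→0 bottleneck 2, total now 45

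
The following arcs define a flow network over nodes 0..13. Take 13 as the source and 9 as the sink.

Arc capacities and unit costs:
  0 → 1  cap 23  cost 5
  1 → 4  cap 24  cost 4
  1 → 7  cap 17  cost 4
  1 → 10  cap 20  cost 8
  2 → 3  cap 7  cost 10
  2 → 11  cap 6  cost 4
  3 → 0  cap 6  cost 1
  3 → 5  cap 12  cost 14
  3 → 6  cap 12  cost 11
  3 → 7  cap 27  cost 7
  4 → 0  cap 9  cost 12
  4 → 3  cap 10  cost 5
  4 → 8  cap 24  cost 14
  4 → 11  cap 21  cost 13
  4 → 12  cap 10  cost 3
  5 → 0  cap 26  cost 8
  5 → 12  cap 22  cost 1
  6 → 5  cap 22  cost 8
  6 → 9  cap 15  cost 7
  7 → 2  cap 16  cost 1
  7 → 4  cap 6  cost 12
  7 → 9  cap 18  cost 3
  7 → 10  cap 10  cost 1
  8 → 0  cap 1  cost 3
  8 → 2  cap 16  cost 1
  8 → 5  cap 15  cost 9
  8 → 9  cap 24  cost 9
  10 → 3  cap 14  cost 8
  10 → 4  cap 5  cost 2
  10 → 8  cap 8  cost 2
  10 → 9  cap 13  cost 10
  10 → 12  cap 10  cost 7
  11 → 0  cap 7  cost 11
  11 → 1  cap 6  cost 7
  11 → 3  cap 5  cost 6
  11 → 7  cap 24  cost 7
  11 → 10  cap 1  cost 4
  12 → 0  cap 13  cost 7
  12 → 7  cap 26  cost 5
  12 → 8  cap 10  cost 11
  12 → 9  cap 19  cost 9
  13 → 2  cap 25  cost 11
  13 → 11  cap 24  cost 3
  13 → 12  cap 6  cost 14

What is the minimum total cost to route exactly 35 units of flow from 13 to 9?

shortest-cost path #1: 13→11→7→9 push 18 @ unit cost 13 (adds 234)
shortest-cost path #2: 13→11→10→9 push 1 @ unit cost 17 (adds 17)
shortest-cost path #3: 13→11→7→10→9 push 5 @ unit cost 21 (adds 105)
shortest-cost path #4: 13→12→9 push 6 @ unit cost 23 (adds 138)
shortest-cost path #5: 13→2→11→7→10→9 push 1 @ unit cost 33 (adds 33)
shortest-cost path #6: 13→2→11→1→7→10→9 push 4 @ unit cost 37 (adds 148)
total cost = 675

Minimum cost for 35 units: 675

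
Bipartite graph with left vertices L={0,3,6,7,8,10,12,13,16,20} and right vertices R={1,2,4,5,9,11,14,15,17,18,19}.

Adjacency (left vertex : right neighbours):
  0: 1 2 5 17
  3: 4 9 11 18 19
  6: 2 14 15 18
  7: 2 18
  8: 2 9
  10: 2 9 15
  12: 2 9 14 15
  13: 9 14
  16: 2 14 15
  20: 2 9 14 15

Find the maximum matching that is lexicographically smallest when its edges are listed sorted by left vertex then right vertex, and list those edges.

Lex-smallest maximum matching: {(0,1), (3,4), (6,2), (7,18), (8,9), (10,15), (12,14)}

|M| = 7 (so the lex-smallest maximum matching has 7 edges)
process left vertices in ascending order; for each, take the smallest-labelled available neighbour that still permits 7 edges overall, or leave it unmatched if none does
lex-smallest matching: {0-1, 3-4, 6-2, 7-18, 8-9, 10-15, 12-14}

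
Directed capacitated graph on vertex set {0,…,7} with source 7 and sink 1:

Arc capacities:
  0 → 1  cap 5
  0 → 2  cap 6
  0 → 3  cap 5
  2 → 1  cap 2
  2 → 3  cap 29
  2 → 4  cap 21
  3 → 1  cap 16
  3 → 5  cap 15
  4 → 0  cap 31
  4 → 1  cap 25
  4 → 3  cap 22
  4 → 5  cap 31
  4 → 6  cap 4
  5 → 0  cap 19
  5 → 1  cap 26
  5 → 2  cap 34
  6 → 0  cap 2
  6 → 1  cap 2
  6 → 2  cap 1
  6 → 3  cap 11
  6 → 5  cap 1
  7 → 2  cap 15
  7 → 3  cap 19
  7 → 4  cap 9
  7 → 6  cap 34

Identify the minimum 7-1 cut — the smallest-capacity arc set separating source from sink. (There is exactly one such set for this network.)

augment #1: 7→2→1 push 2
augment #2: 7→3→1 push 16
augment #3: 7→4→1 push 9
augment #4: 7→6→1 push 2
augment #5: 7→2→4→1 push 13
augment #6: 7→3→5→1 push 3
augment #7: 7→6→0→1 push 2
augment #8: 7→6→5→1 push 1
augment #9: 7→6→2→4→1 push 1
augment #10: 7→6→3→5→1 push 11
max flow = 60; residual-reachable set from 7 gives S-side
cut edges (S→T): {(6,0), (6,1), (6,2), (6,3), (6,5), (7,2), (7,3), (7,4)} total cap 60

Min-cut arcs: {(6,0), (6,1), (6,2), (6,3), (6,5), (7,2), (7,3), (7,4)} (total capacity 60)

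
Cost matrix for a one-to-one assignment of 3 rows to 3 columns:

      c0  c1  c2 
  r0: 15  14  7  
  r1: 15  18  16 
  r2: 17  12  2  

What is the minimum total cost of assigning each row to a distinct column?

Minimum assignment cost: 31

optimal assignment: row0→col1 (cost 14), row1→col0 (cost 15), row2→col2 (cost 2)
total = 14 + 15 + 2 = 31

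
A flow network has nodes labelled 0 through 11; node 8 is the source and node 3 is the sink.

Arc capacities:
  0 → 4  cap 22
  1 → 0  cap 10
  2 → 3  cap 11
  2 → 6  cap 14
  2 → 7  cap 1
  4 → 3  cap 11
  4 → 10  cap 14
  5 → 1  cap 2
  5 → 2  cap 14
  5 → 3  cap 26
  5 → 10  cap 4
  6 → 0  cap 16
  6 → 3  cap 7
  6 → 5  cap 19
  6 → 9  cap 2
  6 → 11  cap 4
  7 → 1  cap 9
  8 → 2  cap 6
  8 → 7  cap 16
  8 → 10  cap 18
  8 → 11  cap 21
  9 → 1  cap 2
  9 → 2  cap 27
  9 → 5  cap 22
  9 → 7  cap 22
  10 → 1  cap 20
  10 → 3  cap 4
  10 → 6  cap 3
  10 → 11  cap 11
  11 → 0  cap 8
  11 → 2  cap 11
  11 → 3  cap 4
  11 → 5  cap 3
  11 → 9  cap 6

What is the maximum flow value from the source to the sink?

augment #1: 8→2→3 bottleneck 6, total now 6
augment #2: 8→10→3 bottleneck 4, total now 10
augment #3: 8→11→3 bottleneck 4, total now 14
augment #4: 8→10→6→3 bottleneck 3, total now 17
augment #5: 8→11→2→3 bottleneck 5, total now 22
augment #6: 8→11→5→3 bottleneck 3, total now 25
augment #7: 8→11→0→4→3 bottleneck 8, total now 33
augment #8: 8→11→2→6→3 bottleneck 1, total now 34
augment #9: 8→7→1→0→4→3 bottleneck 3, total now 37
augment #10: 8→10→11→2→6→3 bottleneck 3, total now 40
augment #11: 8→10→11→9→5→3 bottleneck 6, total now 46
augment #12: 8→10→11→2→6→5→3 bottleneck 2, total now 48

Maximum flow value: 48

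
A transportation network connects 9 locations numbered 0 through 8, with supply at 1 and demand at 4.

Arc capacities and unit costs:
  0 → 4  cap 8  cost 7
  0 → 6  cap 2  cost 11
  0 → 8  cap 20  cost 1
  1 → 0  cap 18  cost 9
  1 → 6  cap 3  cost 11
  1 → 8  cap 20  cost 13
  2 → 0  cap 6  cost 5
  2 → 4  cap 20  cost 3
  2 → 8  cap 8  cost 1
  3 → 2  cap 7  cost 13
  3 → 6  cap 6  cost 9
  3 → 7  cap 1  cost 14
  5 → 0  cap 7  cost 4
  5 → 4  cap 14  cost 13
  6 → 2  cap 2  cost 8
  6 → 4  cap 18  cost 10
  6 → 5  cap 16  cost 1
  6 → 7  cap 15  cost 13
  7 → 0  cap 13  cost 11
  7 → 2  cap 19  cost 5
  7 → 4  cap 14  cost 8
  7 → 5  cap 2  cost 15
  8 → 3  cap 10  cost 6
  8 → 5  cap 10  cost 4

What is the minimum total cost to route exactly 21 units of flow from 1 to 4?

shortest-cost path #1: 1→0→4 push 8 @ unit cost 16 (adds 128)
shortest-cost path #2: 1→6→4 push 3 @ unit cost 21 (adds 63)
shortest-cost path #3: 1→0→8→5→4 push 10 @ unit cost 27 (adds 270)
total cost = 461

Minimum cost for 21 units: 461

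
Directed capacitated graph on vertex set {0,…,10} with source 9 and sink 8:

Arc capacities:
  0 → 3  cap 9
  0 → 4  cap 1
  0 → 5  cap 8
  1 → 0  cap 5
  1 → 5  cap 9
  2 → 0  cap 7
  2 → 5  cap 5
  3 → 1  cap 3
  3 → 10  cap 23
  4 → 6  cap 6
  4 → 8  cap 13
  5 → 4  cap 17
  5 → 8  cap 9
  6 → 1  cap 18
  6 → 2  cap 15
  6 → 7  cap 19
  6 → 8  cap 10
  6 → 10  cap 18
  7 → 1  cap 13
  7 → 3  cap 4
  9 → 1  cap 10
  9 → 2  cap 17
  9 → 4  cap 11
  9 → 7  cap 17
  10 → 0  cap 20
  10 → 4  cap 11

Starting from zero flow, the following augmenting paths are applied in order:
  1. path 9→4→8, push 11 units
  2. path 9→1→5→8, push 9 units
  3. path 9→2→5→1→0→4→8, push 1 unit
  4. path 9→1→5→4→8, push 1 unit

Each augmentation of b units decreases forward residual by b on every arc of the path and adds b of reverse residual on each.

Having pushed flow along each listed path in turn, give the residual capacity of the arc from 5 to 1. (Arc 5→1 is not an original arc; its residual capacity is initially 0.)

Residual capacity of (5,1): 9

after path 1 (9→4→8, push 11): res(5,1)=0
after path 2 (9→1→5→8, push 9): res(5,1)=9
after path 3 (9→2→5→1→0→4→8, push 1): res(5,1)=8
after path 4 (9→1→5→4→8, push 1): res(5,1)=9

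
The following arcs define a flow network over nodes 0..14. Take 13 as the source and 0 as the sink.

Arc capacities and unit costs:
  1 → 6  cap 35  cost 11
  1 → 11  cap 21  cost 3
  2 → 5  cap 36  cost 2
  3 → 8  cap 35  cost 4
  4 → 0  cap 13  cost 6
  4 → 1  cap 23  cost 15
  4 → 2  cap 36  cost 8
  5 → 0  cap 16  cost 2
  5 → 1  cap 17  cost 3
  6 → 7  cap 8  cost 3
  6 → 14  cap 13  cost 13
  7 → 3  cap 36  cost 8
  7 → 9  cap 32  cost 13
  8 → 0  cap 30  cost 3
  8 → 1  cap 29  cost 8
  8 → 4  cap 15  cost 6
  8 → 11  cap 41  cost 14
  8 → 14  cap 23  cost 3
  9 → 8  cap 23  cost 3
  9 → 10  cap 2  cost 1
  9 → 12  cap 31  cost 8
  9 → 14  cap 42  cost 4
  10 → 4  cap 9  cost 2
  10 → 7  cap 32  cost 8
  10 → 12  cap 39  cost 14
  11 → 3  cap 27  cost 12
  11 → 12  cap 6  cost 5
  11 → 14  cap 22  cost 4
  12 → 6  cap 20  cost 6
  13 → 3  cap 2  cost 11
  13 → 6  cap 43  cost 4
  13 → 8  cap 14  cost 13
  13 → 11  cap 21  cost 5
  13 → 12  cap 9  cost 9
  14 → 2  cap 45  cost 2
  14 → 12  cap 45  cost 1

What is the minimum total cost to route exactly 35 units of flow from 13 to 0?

Minimum cost for 35 units: 566

shortest-cost path #1: 13→11→14→2→5→0 push 16 @ unit cost 15 (adds 240)
shortest-cost path #2: 13→8→0 push 14 @ unit cost 16 (adds 224)
shortest-cost path #3: 13→3→8→0 push 2 @ unit cost 18 (adds 36)
shortest-cost path #4: 13→6→7→3→8→0 push 3 @ unit cost 22 (adds 66)
total cost = 566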